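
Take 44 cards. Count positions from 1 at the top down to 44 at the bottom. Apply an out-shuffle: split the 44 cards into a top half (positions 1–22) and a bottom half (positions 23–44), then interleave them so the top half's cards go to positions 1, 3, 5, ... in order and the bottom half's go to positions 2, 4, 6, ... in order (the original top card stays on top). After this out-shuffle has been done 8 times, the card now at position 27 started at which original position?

31

Work backwards from position 27, undoing one out-shuffle at a time:
27 ← 14 ← 29 ← 15 ← 8 ← 26 ← 35 ← 18 ← 31
So the card now at position 27 started at position 31.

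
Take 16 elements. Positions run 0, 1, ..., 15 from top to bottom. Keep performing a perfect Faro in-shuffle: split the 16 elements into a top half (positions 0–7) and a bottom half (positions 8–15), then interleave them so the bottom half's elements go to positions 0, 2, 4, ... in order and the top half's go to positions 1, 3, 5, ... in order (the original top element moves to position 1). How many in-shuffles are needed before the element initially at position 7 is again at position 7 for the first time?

8

Follow position 7 under repeated in-shuffles:
7 → 15 → 14 → 12 → 8 → 0 → 1 → 3 → 7
It first returns after 8 in-shuffles.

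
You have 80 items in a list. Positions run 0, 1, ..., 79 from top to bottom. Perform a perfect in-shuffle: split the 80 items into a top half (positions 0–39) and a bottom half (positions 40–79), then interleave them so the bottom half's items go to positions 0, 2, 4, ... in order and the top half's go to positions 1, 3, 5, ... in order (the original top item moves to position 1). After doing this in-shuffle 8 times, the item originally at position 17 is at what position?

Track the item's position through each in-shuffle:
17 → 35 → 71 → 62 → 44 → 8 → 17 → 35 → 71

71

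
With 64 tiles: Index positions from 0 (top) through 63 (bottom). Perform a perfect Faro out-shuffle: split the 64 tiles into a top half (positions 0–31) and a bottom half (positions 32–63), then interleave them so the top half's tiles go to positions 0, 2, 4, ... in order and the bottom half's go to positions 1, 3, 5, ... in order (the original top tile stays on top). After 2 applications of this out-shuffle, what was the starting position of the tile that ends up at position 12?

Work backwards from position 12, undoing one out-shuffle at a time:
12 ← 6 ← 3
So the tile now at position 12 started at position 3.

3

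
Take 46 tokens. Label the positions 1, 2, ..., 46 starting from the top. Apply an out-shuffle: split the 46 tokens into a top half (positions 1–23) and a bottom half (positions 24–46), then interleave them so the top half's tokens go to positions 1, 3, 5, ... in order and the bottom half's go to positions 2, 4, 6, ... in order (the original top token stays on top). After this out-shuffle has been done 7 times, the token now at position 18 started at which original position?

5

Work backwards from position 18, undoing one out-shuffle at a time:
18 ← 32 ← 39 ← 20 ← 33 ← 17 ← 9 ← 5
So the token now at position 18 started at position 5.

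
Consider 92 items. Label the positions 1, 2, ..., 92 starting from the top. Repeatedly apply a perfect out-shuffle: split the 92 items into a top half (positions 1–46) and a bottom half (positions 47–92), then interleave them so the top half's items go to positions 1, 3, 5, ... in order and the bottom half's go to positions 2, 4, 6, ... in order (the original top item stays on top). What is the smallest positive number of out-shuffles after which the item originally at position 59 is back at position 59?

12

Follow position 59 under repeated out-shuffles:
59 → 26 → 51 → 10 → 19 → 37 → 73 → 54 → 16 → 31 → 61 → 30 → 59
It first returns after 12 out-shuffles.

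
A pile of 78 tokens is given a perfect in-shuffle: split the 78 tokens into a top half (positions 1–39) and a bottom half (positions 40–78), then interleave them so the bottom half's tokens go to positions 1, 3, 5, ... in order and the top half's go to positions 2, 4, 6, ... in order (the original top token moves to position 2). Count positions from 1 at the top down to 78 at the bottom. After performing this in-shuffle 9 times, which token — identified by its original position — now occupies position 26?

Work backwards from position 26, undoing one in-shuffle at a time:
26 ← 13 ← 46 ← 23 ← 51 ← 65 ← 72 ← 36 ← 18 ← 9
So the token now at position 26 started at position 9.

9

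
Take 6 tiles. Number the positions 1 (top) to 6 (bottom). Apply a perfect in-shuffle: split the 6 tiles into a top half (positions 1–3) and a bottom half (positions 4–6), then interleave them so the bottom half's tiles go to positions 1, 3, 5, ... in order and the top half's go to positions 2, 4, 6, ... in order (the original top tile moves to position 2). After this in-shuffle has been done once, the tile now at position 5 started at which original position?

6

Work backwards from position 5, undoing one in-shuffle at a time:
5 ← 6
So the tile now at position 5 started at position 6.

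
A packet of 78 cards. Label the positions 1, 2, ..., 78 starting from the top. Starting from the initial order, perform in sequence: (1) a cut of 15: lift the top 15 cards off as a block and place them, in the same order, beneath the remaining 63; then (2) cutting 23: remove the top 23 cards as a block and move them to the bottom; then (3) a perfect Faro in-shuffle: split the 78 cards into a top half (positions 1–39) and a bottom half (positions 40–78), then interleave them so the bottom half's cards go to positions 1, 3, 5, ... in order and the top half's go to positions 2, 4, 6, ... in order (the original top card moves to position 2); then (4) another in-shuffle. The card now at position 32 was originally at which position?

46

Undo the operations in reverse order, starting from position 32:
  undo op 4 (in-shuffle, from top half): 32 ← 16
  undo op 3 (in-shuffle, from top half): 16 ← 8
  undo op 2 (cut 23): 8 ← 31
  undo op 1 (cut 15): 31 ← 46
So the card at position 32 came from original position 46.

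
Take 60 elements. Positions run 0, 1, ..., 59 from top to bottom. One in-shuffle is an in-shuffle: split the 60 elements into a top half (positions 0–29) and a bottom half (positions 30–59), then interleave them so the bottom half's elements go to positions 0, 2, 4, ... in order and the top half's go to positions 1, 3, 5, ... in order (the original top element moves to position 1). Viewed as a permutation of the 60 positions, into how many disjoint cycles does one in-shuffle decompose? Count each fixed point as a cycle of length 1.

Trace each unvisited position around until it returns:
(0 1 3 7 15 31 ... len 60)
1 cycle in total.

1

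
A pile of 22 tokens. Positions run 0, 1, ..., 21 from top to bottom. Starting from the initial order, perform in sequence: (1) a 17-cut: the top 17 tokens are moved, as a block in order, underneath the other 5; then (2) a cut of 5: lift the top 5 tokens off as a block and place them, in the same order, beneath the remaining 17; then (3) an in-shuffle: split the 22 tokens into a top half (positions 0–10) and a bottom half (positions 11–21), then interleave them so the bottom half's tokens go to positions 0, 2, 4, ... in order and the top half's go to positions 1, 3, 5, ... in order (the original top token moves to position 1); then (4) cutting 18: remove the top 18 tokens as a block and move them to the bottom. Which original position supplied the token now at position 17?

6

Undo the operations in reverse order, starting from position 17:
  undo op 4 (cut 18): 17 ← 13
  undo op 3 (in-shuffle, from top half): 13 ← 6
  undo op 2 (cut 5): 6 ← 11
  undo op 1 (cut 17): 11 ← 6
So the token at position 17 came from original position 6.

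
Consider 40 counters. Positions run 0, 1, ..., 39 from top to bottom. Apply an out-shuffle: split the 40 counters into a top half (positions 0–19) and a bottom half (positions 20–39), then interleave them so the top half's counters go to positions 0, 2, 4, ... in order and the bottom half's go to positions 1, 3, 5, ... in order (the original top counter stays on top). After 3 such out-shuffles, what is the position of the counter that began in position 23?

28

Track the counter's position through each out-shuffle:
23 → 7 → 14 → 28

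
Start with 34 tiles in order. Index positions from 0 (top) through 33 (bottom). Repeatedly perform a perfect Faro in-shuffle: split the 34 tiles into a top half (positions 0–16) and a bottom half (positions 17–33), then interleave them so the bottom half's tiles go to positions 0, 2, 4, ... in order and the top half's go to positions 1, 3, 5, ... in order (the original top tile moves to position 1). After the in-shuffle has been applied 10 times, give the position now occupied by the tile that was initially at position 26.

Track the tile's position through each in-shuffle:
26 → 18 → 2 → 5 → 11 → 23 → 12 → 25 → 16 → 33 → 32

32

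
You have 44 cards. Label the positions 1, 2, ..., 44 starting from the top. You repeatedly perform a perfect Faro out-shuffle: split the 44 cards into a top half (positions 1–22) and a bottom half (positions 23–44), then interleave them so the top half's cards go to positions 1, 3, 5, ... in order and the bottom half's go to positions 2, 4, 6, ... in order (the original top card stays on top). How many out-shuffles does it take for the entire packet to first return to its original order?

14

The out-shuffle permutes the 44 positions with cycle lengths [1, 1, 14, 14, 14].
Every card is home exactly when every cycle has completed a whole number of laps, i.e. after lcm(1, 14) = 14 out-shuffles.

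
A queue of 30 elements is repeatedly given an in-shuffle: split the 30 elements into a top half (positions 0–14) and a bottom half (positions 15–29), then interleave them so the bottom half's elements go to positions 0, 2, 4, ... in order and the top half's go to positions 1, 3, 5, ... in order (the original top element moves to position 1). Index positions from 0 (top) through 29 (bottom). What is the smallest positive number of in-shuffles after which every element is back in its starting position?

The in-shuffle permutes the 30 positions with cycle lengths [5, 5, 5, 5, 5, 5].
Every element is home exactly when every cycle has completed a whole number of laps, i.e. after lcm(5) = 5 in-shuffles.

5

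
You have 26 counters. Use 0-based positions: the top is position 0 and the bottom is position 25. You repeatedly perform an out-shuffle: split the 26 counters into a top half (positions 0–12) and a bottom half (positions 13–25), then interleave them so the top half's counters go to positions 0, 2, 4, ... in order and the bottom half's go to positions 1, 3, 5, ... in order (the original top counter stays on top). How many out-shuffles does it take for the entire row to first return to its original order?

20

The out-shuffle permutes the 26 positions with cycle lengths [1, 1, 4, 20].
Every counter is home exactly when every cycle has completed a whole number of laps, i.e. after lcm(1, 4, 20) = 20 out-shuffles.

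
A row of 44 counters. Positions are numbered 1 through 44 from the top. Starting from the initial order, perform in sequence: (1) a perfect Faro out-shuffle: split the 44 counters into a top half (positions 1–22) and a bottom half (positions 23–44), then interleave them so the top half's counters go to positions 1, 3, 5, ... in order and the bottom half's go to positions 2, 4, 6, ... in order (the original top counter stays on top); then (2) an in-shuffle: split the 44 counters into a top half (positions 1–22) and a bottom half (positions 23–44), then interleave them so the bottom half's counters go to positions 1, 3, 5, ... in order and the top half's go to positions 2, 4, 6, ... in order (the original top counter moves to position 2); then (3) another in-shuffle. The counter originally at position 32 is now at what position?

Track the counter from position 32 forward through each operation:
  after op 1 (out-shuffle): 32 → 20
  after op 2 (in-shuffle): 20 → 40
  after op 3 (in-shuffle): 40 → 35

35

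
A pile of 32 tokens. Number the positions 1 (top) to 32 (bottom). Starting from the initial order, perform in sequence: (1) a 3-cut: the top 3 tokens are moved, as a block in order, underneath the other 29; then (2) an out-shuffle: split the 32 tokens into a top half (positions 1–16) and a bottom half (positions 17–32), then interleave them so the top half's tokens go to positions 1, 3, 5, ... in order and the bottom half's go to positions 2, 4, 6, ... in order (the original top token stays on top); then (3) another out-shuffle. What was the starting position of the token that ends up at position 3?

Undo the operations in reverse order, starting from position 3:
  undo op 3 (out-shuffle, from top half): 3 ← 2
  undo op 2 (out-shuffle, from bottom half): 2 ← 17
  undo op 1 (cut 3): 17 ← 20
So the token at position 3 came from original position 20.

20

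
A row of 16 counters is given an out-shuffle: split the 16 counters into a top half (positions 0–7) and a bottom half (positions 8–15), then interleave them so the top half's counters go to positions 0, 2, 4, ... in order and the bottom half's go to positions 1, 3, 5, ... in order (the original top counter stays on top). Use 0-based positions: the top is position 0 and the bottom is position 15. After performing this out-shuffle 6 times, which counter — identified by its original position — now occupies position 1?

Work backwards from position 1, undoing one out-shuffle at a time:
1 ← 8 ← 4 ← 2 ← 1 ← 8 ← 4
So the counter now at position 1 started at position 4.

4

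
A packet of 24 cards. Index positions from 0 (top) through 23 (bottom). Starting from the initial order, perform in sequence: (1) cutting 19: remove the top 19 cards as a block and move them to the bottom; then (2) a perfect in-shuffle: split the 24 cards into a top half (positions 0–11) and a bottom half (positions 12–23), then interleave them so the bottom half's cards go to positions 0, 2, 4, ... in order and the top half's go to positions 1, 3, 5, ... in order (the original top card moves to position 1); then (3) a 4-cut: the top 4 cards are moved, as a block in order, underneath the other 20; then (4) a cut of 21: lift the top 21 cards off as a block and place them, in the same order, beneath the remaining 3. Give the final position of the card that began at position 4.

Track the card from position 4 forward through each operation:
  after op 1 (cut 19): 4 → 9
  after op 2 (in-shuffle): 9 → 19
  after op 3 (cut 4): 19 → 15
  after op 4 (cut 21): 15 → 18

18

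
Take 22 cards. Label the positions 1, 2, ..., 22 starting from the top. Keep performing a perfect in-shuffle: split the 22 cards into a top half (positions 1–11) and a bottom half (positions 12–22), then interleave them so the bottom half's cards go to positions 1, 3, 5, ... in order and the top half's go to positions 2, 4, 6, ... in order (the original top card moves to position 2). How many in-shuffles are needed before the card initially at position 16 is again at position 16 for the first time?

Follow position 16 under repeated in-shuffles:
16 → 9 → 18 → 13 → 3 → 6 → 12 → 1 → 2 → 4 → 8 → 16
It first returns after 11 in-shuffles.

11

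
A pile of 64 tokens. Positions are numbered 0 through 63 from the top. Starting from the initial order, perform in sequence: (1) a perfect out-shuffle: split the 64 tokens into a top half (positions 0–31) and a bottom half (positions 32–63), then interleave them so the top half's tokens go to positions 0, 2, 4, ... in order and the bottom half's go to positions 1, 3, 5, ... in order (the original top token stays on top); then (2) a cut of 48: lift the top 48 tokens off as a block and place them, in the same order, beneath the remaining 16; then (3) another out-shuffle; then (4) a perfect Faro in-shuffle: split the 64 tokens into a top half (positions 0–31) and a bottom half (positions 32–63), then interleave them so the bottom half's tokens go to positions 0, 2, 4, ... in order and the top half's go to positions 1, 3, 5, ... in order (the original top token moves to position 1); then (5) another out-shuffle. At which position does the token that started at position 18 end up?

Track the token from position 18 forward through each operation:
  after op 1 (out-shuffle): 18 → 36
  after op 2 (cut 48): 36 → 52
  after op 3 (out-shuffle): 52 → 41
  after op 4 (in-shuffle): 41 → 18
  after op 5 (out-shuffle): 18 → 36

36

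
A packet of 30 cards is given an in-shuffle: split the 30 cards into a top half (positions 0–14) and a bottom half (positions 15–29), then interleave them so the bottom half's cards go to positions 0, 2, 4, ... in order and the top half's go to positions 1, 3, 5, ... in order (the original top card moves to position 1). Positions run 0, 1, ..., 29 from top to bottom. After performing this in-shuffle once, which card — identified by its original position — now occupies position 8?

Work backwards from position 8, undoing one in-shuffle at a time:
8 ← 19
So the card now at position 8 started at position 19.

19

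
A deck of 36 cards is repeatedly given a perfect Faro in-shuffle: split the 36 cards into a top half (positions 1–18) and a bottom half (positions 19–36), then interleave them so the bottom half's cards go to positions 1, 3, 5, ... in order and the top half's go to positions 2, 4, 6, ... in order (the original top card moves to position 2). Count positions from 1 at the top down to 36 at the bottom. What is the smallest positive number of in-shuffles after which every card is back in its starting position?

36

The in-shuffle permutes the 36 positions with cycle lengths [36].
Every card is home exactly when every cycle has completed a whole number of laps, i.e. after lcm(36) = 36 in-shuffles.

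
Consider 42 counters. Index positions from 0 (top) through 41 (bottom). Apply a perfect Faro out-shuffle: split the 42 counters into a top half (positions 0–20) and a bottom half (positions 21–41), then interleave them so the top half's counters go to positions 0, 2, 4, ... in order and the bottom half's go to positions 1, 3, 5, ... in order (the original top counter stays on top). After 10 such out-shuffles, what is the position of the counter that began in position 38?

3

Track the counter's position through each out-shuffle:
38 → 35 → 29 → 17 → 34 → 27 → 13 → 26 → 11 → 22 → 3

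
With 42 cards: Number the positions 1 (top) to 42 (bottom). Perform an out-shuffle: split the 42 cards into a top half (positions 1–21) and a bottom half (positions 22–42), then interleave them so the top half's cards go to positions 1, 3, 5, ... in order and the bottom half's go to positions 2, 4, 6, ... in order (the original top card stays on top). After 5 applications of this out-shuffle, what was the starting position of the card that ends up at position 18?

Work backwards from position 18, undoing one out-shuffle at a time:
18 ← 30 ← 36 ← 39 ← 20 ← 31
So the card now at position 18 started at position 31.

31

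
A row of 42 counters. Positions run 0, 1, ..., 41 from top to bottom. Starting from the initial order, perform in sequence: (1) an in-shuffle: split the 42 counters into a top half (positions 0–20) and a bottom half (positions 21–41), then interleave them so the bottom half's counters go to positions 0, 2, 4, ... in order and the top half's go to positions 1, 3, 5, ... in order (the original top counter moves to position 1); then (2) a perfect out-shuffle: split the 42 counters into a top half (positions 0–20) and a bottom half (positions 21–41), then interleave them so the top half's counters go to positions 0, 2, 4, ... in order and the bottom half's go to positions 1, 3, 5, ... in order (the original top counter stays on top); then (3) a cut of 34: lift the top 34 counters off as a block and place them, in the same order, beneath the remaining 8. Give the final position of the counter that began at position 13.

Track the counter from position 13 forward through each operation:
  after op 1 (in-shuffle): 13 → 27
  after op 2 (out-shuffle): 27 → 13
  after op 3 (cut 34): 13 → 21

21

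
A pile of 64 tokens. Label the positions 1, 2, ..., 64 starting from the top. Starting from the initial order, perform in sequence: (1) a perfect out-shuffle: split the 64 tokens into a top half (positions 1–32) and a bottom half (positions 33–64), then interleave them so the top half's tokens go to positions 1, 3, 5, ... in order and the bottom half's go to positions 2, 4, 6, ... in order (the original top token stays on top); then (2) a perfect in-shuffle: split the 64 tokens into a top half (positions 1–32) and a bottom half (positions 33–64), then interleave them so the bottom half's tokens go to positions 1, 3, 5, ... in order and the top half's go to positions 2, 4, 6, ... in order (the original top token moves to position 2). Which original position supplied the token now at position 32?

40

Undo the operations in reverse order, starting from position 32:
  undo op 2 (in-shuffle, from top half): 32 ← 16
  undo op 1 (out-shuffle, from bottom half): 16 ← 40
So the token at position 32 came from original position 40.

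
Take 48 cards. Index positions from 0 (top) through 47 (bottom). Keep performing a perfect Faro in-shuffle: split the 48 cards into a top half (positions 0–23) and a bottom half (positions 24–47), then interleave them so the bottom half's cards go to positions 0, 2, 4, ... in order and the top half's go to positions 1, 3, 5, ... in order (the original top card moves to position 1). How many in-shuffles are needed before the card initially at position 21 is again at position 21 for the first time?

21

Follow position 21 under repeated in-shuffles:
21 → 43 → 38 → 28 → 8 → 17 → 35 → 22 → ... → 21 (length 21)
It first returns after 21 in-shuffles.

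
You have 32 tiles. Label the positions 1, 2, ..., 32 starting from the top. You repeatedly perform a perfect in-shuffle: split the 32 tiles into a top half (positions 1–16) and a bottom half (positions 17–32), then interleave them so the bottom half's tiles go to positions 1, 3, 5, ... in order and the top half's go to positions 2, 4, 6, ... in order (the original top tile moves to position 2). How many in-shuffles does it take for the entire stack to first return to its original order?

10

The in-shuffle permutes the 32 positions with cycle lengths [2, 10, 10, 10].
Every tile is home exactly when every cycle has completed a whole number of laps, i.e. after lcm(2, 10) = 10 in-shuffles.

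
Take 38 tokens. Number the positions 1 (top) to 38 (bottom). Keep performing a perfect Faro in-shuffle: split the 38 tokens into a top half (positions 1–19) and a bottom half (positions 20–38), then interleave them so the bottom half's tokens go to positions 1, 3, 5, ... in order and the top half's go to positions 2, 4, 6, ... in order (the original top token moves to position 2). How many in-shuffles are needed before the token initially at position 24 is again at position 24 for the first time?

12

Follow position 24 under repeated in-shuffles:
24 → 9 → 18 → 36 → 33 → 27 → 15 → 30 → 21 → 3 → 6 → 12 → 24
It first returns after 12 in-shuffles.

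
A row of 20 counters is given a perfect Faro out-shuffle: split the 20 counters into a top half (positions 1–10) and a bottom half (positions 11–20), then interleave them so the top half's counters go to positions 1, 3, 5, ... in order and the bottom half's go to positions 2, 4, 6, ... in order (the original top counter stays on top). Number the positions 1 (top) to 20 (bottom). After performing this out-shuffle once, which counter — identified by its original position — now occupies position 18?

Work backwards from position 18, undoing one out-shuffle at a time:
18 ← 19
So the counter now at position 18 started at position 19.

19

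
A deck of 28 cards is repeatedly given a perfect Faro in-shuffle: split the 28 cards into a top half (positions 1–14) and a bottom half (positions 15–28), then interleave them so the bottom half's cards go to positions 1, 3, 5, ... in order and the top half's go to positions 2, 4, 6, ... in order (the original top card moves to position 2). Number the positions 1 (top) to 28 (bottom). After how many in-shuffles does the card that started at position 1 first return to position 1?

28

Follow position 1 under repeated in-shuffles:
1 → 2 → 4 → 8 → 16 → 3 → 6 → 12 → ... → 1 (length 28)
It first returns after 28 in-shuffles.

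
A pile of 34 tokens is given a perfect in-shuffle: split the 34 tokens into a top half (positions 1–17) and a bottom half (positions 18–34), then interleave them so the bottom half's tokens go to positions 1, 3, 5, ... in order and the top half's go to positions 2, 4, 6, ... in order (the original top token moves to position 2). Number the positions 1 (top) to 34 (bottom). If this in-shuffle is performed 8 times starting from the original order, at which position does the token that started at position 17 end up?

12

Track the token's position through each in-shuffle:
17 → 34 → 33 → 31 → 27 → 19 → 3 → 6 → 12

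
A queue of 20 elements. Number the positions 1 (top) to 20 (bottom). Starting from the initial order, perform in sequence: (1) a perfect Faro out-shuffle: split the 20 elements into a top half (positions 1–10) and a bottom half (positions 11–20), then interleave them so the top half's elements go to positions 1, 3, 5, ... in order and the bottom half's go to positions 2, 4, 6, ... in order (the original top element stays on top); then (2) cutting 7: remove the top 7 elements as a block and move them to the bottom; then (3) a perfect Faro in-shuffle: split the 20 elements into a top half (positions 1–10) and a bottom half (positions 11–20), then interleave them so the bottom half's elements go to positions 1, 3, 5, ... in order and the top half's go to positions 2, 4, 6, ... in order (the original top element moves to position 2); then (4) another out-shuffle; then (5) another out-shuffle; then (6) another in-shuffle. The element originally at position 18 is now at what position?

Track the element from position 18 forward through each operation:
  after op 1 (out-shuffle): 18 → 16
  after op 2 (cut 7): 16 → 9
  after op 3 (in-shuffle): 9 → 18
  after op 4 (out-shuffle): 18 → 16
  after op 5 (out-shuffle): 16 → 12
  after op 6 (in-shuffle): 12 → 3

3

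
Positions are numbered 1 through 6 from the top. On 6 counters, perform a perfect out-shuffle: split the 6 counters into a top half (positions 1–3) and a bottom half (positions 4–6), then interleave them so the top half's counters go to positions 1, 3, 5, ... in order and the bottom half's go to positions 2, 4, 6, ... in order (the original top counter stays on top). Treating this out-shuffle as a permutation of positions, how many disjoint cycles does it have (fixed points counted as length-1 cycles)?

Trace each unvisited position around until it returns:
(1) (2 3 5 4) (6)
3 cycles in total.

3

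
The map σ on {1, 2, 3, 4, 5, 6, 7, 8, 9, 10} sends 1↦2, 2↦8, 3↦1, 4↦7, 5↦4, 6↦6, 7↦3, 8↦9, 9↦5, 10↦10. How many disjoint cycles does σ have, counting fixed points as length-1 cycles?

Cycle decomposition: (1 2 8 9 5 4 7 3) (6) (10).
3 cycles.

3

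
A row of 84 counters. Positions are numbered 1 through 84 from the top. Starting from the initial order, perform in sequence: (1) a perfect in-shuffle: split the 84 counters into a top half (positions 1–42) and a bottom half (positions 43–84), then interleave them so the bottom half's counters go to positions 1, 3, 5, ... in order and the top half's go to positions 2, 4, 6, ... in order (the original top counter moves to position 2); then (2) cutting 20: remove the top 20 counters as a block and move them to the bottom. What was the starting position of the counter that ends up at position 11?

58

Undo the operations in reverse order, starting from position 11:
  undo op 2 (cut 20): 11 ← 31
  undo op 1 (in-shuffle, from bottom half): 31 ← 58
So the counter at position 11 came from original position 58.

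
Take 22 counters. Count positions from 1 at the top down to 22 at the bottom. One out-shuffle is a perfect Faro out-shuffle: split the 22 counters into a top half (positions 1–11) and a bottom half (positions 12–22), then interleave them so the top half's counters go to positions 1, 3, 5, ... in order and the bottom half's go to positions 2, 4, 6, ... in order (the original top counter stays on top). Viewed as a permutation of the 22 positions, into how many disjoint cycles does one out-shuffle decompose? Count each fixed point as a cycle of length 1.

7

Trace each unvisited position around until it returns:
(1) (2 3 5 9 17 12) (4 7 13) (6 11 21 20 18 14) (8 15) (10 19 16) (22)
7 cycles in total.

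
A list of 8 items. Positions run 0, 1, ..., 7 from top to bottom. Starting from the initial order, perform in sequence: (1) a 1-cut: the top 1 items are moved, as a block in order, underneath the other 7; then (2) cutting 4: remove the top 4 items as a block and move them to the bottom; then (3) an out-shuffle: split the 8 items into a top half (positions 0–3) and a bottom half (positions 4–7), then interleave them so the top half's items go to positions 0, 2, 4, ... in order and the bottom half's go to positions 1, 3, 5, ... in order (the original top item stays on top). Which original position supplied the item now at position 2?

Undo the operations in reverse order, starting from position 2:
  undo op 3 (out-shuffle, from top half): 2 ← 1
  undo op 2 (cut 4): 1 ← 5
  undo op 1 (cut 1): 5 ← 6
So the item at position 2 came from original position 6.

6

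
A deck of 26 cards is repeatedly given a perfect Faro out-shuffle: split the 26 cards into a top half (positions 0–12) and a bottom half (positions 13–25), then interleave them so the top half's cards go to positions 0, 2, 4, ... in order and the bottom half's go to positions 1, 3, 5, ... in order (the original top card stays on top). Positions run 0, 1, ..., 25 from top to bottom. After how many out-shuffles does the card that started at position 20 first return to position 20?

4

Follow position 20 under repeated out-shuffles:
20 → 15 → 5 → 10 → 20
It first returns after 4 out-shuffles.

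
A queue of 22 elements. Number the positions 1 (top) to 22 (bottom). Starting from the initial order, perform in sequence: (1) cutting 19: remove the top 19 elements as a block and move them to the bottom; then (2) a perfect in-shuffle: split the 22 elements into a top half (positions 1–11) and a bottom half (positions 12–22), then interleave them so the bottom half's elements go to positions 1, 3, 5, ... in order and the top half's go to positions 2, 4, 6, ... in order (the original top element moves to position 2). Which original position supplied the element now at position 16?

Undo the operations in reverse order, starting from position 16:
  undo op 2 (in-shuffle, from top half): 16 ← 8
  undo op 1 (cut 19): 8 ← 5
So the element at position 16 came from original position 5.

5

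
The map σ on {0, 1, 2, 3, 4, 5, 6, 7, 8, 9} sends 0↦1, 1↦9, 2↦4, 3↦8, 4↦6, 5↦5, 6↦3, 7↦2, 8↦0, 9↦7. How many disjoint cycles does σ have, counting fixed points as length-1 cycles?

2

Cycle decomposition: (0 1 9 7 2 4 6 3 8) (5).
2 cycles.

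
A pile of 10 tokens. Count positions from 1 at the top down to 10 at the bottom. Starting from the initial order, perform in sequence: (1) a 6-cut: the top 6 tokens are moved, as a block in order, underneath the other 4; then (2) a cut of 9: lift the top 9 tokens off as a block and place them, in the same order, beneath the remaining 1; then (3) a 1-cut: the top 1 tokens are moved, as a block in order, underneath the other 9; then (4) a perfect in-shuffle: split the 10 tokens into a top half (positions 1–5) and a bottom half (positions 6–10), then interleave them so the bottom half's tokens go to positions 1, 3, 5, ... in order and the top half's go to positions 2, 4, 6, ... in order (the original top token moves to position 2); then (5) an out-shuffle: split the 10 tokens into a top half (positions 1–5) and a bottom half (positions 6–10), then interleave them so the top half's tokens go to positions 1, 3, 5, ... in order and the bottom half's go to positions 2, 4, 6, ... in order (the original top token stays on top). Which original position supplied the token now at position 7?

8

Undo the operations in reverse order, starting from position 7:
  undo op 5 (out-shuffle, from top half): 7 ← 4
  undo op 4 (in-shuffle, from top half): 4 ← 2
  undo op 3 (cut 1): 2 ← 3
  undo op 2 (cut 9): 3 ← 2
  undo op 1 (cut 6): 2 ← 8
So the token at position 7 came from original position 8.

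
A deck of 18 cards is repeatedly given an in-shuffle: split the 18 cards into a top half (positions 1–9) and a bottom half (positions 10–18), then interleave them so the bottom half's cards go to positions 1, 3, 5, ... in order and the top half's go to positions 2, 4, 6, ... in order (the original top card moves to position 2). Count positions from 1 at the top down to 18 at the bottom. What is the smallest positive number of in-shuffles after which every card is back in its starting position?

18

The in-shuffle permutes the 18 positions with cycle lengths [18].
Every card is home exactly when every cycle has completed a whole number of laps, i.e. after lcm(18) = 18 in-shuffles.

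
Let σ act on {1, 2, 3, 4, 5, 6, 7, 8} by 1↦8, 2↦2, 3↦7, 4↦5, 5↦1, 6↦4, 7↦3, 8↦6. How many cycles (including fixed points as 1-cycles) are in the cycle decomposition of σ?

3

Cycle decomposition: (1 8 6 4 5) (2) (3 7).
3 cycles.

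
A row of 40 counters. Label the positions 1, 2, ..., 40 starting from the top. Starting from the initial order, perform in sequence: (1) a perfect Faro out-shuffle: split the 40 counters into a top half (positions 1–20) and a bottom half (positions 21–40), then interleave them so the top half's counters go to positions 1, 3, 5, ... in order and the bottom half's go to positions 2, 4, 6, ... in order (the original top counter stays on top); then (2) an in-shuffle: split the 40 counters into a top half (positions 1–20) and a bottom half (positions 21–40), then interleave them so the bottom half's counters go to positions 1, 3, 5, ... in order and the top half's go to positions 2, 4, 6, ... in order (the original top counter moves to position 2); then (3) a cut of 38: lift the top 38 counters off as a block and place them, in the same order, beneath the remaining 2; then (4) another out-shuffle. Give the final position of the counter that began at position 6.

8

Track the counter from position 6 forward through each operation:
  after op 1 (out-shuffle): 6 → 11
  after op 2 (in-shuffle): 11 → 22
  after op 3 (cut 38): 22 → 24
  after op 4 (out-shuffle): 24 → 8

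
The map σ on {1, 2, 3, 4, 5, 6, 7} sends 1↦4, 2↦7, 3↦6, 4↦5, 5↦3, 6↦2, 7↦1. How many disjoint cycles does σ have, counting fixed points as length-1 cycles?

1

Cycle decomposition: (1 4 5 3 6 2 7).
1 cycle.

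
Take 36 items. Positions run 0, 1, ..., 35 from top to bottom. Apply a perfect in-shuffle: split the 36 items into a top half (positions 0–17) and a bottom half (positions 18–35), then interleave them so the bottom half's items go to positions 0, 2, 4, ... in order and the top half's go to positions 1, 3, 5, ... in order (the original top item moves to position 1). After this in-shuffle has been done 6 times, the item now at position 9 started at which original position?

35

Work backwards from position 9, undoing one in-shuffle at a time:
9 ← 4 ← 20 ← 28 ← 32 ← 34 ← 35
So the item now at position 9 started at position 35.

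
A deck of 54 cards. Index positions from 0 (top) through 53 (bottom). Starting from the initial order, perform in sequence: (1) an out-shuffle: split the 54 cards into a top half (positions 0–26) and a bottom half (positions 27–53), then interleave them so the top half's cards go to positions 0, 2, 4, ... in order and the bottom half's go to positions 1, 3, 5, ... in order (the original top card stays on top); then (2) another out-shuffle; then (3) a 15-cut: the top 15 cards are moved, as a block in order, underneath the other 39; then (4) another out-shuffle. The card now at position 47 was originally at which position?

16

Undo the operations in reverse order, starting from position 47:
  undo op 4 (out-shuffle, from bottom half): 47 ← 50
  undo op 3 (cut 15): 50 ← 11
  undo op 2 (out-shuffle, from bottom half): 11 ← 32
  undo op 1 (out-shuffle, from top half): 32 ← 16
So the card at position 47 came from original position 16.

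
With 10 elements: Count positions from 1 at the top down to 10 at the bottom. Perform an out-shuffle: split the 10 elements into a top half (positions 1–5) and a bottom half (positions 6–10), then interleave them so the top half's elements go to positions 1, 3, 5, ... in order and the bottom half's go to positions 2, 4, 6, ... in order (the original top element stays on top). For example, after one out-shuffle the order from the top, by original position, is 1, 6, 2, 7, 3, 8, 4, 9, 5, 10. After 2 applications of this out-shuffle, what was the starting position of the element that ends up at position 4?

Work backwards from position 4, undoing one out-shuffle at a time:
4 ← 7 ← 4
So the element now at position 4 started at position 4.

4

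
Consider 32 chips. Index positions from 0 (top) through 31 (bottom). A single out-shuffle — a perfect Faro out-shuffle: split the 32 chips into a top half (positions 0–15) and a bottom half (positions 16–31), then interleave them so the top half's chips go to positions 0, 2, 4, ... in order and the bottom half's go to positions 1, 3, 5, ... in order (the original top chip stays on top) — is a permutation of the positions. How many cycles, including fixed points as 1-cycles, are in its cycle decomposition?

Trace each unvisited position around until it returns:
(0) (1 2 4 8 16) (3 6 12 24 17) (5 10 20 9 18) (7 14 28 25 19) (11 22 13 26 21) (15 30 29 27 23) (31)
8 cycles in total.

8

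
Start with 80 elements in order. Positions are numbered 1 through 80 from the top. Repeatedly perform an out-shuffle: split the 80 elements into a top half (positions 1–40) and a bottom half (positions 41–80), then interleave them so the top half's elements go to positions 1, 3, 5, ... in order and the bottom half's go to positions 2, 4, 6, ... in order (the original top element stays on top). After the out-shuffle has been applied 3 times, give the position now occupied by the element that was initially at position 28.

59

Track the element's position through each out-shuffle:
28 → 55 → 30 → 59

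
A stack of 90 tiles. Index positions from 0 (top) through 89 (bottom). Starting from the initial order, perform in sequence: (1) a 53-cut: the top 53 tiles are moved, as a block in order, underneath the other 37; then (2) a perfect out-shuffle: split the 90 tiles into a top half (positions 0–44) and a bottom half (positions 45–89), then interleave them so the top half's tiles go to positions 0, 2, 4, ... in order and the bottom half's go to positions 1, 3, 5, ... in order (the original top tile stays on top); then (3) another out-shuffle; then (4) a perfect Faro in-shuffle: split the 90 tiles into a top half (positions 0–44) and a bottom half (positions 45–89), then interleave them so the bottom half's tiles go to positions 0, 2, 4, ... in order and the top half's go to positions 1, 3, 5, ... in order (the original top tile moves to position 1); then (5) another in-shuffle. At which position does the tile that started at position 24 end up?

85

Track the tile from position 24 forward through each operation:
  after op 1 (cut 53): 24 → 61
  after op 2 (out-shuffle): 61 → 33
  after op 3 (out-shuffle): 33 → 66
  after op 4 (in-shuffle): 66 → 42
  after op 5 (in-shuffle): 42 → 85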